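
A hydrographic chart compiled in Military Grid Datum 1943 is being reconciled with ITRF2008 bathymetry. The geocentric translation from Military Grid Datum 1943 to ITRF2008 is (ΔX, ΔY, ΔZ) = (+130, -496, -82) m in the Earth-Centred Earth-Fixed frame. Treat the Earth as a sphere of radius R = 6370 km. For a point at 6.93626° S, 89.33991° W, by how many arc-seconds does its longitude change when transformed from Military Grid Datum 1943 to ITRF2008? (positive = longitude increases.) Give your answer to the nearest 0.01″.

sin φ = -0.120765, cos φ = 0.992681, sin λ = -0.999934, cos λ = 0.011520.
East component: ΔE = −sin λ·ΔX + cos λ·ΔY = −(-0.999934)(130) + (0.011520)(-496) = 124.28 m.
1° of latitude spans πR/180 = 111177 m; at latitude φ, 1° of longitude spans that × cos φ = 110363.8 m, so Δλ = 124.28 / 110363.8 × 3600 = 4.054″.

Δλ = 4.05″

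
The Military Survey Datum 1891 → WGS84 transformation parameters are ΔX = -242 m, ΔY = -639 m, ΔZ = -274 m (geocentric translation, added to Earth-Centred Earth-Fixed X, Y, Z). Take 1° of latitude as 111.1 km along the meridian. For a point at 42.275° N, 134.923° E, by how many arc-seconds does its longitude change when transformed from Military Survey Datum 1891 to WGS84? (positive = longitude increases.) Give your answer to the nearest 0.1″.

sin φ = 0.672690, cos φ = 0.739925, sin λ = 0.708056, cos λ = -0.706156.
East component: ΔE = −sin λ·ΔX + cos λ·ΔY = −(0.708056)(-242) + (-0.706156)(-639) = 622.58 m.
1° of latitude spans 111100 m; at latitude φ, 1° of longitude spans that × cos φ = 82205.6 m, so Δλ = 622.58 / 82205.6 × 3600 = 27.265″.

Δλ = 27.3″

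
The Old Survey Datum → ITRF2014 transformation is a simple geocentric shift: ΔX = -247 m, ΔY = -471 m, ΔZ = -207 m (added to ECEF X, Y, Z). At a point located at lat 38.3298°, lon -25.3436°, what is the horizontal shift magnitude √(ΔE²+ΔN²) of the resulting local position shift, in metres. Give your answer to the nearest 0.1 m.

At φ = 38.3298°, λ = -25.3436°: sin φ = 0.620187, cos φ = 0.784454, sin λ = -0.428046, cos λ = 0.903757.
ΔE = −sin λ·ΔX + cos λ·ΔY = −(-0.428046)·(-247) + (0.903757)·(-471) = -531.40 m.
ΔN = −sin φ cos λ·ΔX − sin φ sin λ·ΔY + cos φ·ΔZ = −(0.620187)(0.903757)(-247) − (0.620187)(-0.428046)(-471) + (0.784454)(-207) = -148.97 m.
Horizontal magnitude = √(ΔE² + ΔN²) = √((-531.40)² + (-148.97)²) = 551.88 m.

551.9 m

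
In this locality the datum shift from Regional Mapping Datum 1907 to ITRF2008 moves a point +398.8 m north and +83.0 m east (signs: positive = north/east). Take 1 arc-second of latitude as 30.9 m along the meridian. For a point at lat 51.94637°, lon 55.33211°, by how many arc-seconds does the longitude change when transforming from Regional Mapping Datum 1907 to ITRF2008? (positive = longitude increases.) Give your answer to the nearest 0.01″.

Δλ = 4.36″

At latitude 51.94637°, cos φ = 0.616399.
1″ of longitude at this latitude = 30.90 × cos φ = 19.0467 m, so Δλ = 83.0 / 19.0467 = 4.358″.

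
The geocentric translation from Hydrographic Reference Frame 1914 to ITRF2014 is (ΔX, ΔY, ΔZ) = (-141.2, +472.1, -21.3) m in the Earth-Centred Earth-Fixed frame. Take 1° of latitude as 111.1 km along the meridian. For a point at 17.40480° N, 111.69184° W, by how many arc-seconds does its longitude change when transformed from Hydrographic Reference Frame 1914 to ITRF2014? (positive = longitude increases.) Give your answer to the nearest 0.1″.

sin φ = 0.299121, cos φ = 0.954215, sin λ = -0.929185, cos λ = -0.369614.
East component: ΔE = −sin λ·ΔX + cos λ·ΔY = −(-0.929185)(-141.2) + (-0.369614)(472.1) = -305.70 m.
1° of latitude spans 111100 m; at latitude φ, 1° of longitude spans that × cos φ = 106013.3 m, so Δλ = -305.70 / 106013.3 × 3600 = -10.381″.

Δλ = -10.4″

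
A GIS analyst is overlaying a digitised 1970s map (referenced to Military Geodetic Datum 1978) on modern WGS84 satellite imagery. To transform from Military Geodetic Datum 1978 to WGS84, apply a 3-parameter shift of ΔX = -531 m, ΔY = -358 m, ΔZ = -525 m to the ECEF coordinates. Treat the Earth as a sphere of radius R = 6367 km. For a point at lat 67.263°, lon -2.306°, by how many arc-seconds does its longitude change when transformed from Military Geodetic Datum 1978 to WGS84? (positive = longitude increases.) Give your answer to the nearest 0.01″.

Δλ = -31.77″

sin φ = 0.922289, cos φ = 0.386502, sin λ = -0.040236, cos λ = 0.999190.
East component: ΔE = −sin λ·ΔX + cos λ·ΔY = −(-0.040236)(-531) + (0.999190)(-358) = -379.08 m.
1° of latitude spans πR/180 = 111125 m; at latitude φ, 1° of longitude spans that × cos φ = 42950.0 m, so Δλ = -379.08 / 42950.0 × 3600 = -31.773″.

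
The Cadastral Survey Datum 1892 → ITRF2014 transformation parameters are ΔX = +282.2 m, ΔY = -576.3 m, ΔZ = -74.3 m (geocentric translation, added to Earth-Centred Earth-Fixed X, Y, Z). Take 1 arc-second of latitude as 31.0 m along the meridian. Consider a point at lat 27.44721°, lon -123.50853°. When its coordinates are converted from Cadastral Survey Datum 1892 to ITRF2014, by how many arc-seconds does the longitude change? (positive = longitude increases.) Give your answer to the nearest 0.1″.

sin φ = 0.460931, cos φ = 0.887436, sin λ = -0.833804, cos λ = -0.552061.
East component: ΔE = −sin λ·ΔX + cos λ·ΔY = −(-0.833804)(282.2) + (-0.552061)(-576.3) = 553.45 m.
1° of latitude spans 3600 × 31.00 = 111600 m; at latitude φ, 1° of longitude spans that × cos φ = 99037.8 m, so Δλ = 553.45 / 99037.8 × 3600 = 20.118″.

Δλ = 20.1″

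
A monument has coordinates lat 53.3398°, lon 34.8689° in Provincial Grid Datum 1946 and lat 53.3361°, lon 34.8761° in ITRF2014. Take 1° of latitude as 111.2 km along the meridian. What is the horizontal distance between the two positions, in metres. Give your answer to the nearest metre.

Δφ = 53.3361° − 53.3398° = -0.0037°; Δλ = 34.8761° − 34.8689° = +0.0072°.
ΔN = Δφ × 111200 = -411.4 m; ΔE = Δλ × 111200 × cos(53.3398°) = +0.0072 × 111200 × 0.597068 = 478.0 m.
Distance = √(ΔE² + ΔN²) = √(478.0² + (-411.4)²) = 630.7 m.

631 m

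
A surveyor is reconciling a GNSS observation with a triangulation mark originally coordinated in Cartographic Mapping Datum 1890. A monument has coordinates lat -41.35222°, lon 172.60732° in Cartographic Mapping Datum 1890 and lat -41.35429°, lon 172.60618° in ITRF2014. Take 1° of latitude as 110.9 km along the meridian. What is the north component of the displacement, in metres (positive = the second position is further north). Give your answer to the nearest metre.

Δφ = -41.35429° − -41.35222° = -0.00207°; Δλ = 172.60618° − 172.60732° = -0.00114°.
ΔN = Δφ × 110900 = -229.6 m; ΔE = Δλ × 110900 × cos(-41.35222°) = -0.00114 × 110900 × 0.750662 = -94.9 m.

ΔN = -230 m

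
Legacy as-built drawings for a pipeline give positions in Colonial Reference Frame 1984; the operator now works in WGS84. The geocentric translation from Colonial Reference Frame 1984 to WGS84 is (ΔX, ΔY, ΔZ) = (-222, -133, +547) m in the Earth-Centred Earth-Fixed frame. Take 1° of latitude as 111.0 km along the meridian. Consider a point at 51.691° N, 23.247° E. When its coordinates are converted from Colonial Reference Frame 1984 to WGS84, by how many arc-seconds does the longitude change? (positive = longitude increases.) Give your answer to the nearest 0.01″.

Δλ = -1.81″

sin φ = 0.784679, cos φ = 0.619902, sin λ = 0.394696, cos λ = 0.918812.
East component: ΔE = −sin λ·ΔX + cos λ·ΔY = −(0.394696)(-222) + (0.918812)(-133) = -34.58 m.
1° of latitude spans 111000 m; at latitude φ, 1° of longitude spans that × cos φ = 68809.2 m, so Δλ = -34.58 / 68809.2 × 3600 = -1.809″.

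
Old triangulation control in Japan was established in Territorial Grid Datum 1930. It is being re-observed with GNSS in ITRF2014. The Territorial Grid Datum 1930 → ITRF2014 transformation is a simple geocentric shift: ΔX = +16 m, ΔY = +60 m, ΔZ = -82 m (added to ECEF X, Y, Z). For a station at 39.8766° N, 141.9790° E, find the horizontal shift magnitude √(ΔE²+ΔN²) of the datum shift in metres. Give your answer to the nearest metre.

97 m

The local east axis at (φ, λ) is (−sin λ, cos λ, 0), so ΔE = −sin(141.9790°)·16 + cos(141.9790°)·60 = -57.12 m.
The local north axis is (−sin φ cos λ, −sin φ sin λ, cos φ), giving ΔN = 8.081 − 23.694 − 62.929 = -78.54 m.
Horizontal magnitude = √(ΔE² + ΔN²) = √((-57.12)² + (-78.54)²) = 97.12 m.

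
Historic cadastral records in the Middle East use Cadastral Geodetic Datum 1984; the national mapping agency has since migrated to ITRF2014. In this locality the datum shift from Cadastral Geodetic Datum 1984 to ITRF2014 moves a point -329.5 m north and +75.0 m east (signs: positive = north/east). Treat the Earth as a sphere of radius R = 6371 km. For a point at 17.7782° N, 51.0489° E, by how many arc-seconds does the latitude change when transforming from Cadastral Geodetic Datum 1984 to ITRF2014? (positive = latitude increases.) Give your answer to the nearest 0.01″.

Δφ = -10.67″

On a sphere of radius R, 1 rad of latitude = R, so Δφ = ΔN / R = -329.5 / 6371000 = -5.1719e-05 rad = -10.668″.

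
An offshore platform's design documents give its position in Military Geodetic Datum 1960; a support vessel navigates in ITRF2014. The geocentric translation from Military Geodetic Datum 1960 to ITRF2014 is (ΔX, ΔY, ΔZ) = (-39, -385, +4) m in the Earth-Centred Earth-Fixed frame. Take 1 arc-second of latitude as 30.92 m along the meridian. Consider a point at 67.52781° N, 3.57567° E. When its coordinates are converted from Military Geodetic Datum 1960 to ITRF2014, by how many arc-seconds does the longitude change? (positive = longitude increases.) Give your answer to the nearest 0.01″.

Δλ = -32.31″

sin φ = 0.924065, cos φ = 0.382235, sin λ = 0.062367, cos λ = 0.998053.
East component: ΔE = −sin λ·ΔX + cos λ·ΔY = −(0.062367)(-39) + (0.998053)(-385) = -381.82 m.
1° of latitude spans 3600 × 30.92 = 111312 m; at latitude φ, 1° of longitude spans that × cos φ = 42547.3 m, so Δλ = -381.82 / 42547.3 × 3600 = -32.306″.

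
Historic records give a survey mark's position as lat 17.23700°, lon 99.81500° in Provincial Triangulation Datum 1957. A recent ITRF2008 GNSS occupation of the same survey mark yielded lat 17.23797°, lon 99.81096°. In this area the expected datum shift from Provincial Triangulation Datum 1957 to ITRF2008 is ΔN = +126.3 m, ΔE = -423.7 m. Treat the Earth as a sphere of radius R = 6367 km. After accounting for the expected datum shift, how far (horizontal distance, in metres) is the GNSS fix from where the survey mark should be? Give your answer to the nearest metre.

Observed coordinate differences: Δφ = +0.00097°, Δλ = -0.00404°.
Converting to metres (1° lat = 111125 m, cos φ = 0.955087): observed ΔN = 107.8 m, observed ΔE = -428.8 m.
Subtracting the expected shift leaves a residual of 107.8 − (126.3) = -18.5 m north and -428.8 − (-423.7) = -5.1 m east.
Residual distance = √((-18.5)² + (-5.1)²) = 19.2 m.

19 m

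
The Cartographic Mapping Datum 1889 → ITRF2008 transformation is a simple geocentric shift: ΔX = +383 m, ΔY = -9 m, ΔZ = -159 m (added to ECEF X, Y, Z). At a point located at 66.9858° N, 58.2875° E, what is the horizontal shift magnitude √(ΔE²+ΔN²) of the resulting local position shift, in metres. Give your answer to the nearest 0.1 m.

The local east axis at (φ, λ) is (−sin λ, cos λ, 0), so ΔE = −sin(58.2875°)·383 + cos(58.2875°)·(-9) = -330.55 m.
The local north axis is (−sin φ cos λ, −sin φ sin λ, cos φ), giving ΔN = -185.303 + 7.047 − 62.163 = -240.42 m.
Horizontal magnitude = √(ΔE² + ΔN²) = √((-330.55)² + (-240.42)²) = 408.73 m.

408.7 m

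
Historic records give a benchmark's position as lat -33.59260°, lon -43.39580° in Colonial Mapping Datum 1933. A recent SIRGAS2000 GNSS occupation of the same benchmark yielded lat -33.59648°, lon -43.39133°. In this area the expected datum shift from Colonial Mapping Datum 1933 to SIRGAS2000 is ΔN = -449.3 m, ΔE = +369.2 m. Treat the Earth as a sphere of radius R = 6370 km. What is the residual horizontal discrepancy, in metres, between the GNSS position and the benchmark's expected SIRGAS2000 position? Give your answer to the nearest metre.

48 m

Observed coordinate differences: Δφ = -0.00388°, Δλ = +0.00447°.
Converting to metres (1° lat = 111177 m, cos φ = 0.832993): observed ΔN = -431.4 m, observed ΔE = 414.0 m.
Subtracting the expected shift leaves a residual of -431.4 − (-449.3) = 17.9 m north and 414.0 − (369.2) = 44.8 m east.
Residual distance = √(17.9² + 44.8²) = 48.2 m.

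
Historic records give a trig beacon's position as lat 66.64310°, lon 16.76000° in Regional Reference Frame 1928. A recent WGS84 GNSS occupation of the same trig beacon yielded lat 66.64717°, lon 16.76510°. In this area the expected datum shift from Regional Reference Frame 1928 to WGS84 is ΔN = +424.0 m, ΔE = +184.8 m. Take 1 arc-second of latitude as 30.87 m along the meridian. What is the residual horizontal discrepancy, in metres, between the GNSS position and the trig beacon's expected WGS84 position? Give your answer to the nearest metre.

Observed coordinate differences: Δφ = +0.00407°, Δλ = +0.00510°.
Converting to metres (1° lat = 111132 m, cos φ = 0.396457): observed ΔN = 452.3 m, observed ΔE = 224.7 m.
Subtracting the expected shift leaves a residual of 452.3 − (424.0) = 28.3 m north and 224.7 − (184.8) = 39.9 m east.
Residual distance = √(28.3² + 39.9²) = 48.9 m.

49 m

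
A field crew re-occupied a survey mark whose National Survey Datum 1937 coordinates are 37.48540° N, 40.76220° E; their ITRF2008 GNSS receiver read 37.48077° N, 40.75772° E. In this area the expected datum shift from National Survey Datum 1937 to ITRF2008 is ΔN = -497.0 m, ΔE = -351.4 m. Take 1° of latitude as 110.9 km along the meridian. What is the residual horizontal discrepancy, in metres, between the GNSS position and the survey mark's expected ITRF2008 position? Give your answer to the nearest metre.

Observed coordinate differences: Δφ = -0.00463°, Δλ = -0.00448°.
Converting to metres (1° lat = 110900 m, cos φ = 0.793508): observed ΔN = -513.5 m, observed ΔE = -394.2 m.
Subtracting the expected shift leaves a residual of -513.5 − (-497.0) = -16.5 m north and -394.2 − (-351.4) = -42.8 m east.
Residual distance = √((-16.5)² + (-42.8)²) = 45.9 m.

46 m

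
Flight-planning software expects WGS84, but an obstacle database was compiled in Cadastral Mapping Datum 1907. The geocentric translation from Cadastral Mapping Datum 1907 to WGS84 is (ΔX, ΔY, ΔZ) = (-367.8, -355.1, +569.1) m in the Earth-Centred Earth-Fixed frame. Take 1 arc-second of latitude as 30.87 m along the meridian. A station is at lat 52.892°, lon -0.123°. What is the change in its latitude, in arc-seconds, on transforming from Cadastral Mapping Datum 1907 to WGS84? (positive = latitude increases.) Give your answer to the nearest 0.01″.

sin φ = 0.797500, cos φ = 0.603319, sin λ = -0.002147, cos λ = 0.999998.
North component: ΔN = −sin φ cos λ·ΔX − sin φ sin λ·ΔY + cos φ·ΔZ = −(0.797500)(0.999998)(-367.8) − (0.797500)(-0.002147)(-355.1) + (0.603319)(569.1) = 636.06 m.
1° of latitude spans 3600 × 30.87 = 111132 m, so Δφ = 636.06 / 111132 × 3600 = 20.604″.

Δφ = 20.60″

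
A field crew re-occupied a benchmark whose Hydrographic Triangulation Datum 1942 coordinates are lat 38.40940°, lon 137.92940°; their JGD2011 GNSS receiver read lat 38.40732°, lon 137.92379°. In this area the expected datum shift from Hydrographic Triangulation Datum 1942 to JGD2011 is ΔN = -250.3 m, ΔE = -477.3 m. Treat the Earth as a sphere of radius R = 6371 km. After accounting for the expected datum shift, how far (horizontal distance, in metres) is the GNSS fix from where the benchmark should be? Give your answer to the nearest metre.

22 m

Observed coordinate differences: Δφ = -0.00208°, Δλ = -0.00561°.
Converting to metres (1° lat = 111195 m, cos φ = 0.783592): observed ΔN = -231.3 m, observed ΔE = -488.8 m.
Subtracting the expected shift leaves a residual of -231.3 − (-250.3) = 19.0 m north and -488.8 − (-477.3) = -11.5 m east.
Residual distance = √(19.0² + (-11.5)²) = 22.2 m.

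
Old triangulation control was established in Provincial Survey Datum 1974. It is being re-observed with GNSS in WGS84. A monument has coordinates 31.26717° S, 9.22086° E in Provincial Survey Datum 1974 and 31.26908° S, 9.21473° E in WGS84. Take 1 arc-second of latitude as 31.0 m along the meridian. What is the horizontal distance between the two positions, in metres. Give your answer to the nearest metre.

Δφ = -31.26908° − -31.26717° = -0.00191°; Δλ = 9.21473° − 9.22086° = -0.00613°.
1° of latitude = 3600 × 31.00 = 111600 m.
ΔN = Δφ × 111600 = -213.2 m; ΔE = Δλ × 111600 × cos(-31.26717°) = -0.00613 × 111600 × 0.854756 = -584.7 m.
Distance = √(ΔE² + ΔN²) = √((-584.7)² + (-213.2)²) = 622.4 m.

622 m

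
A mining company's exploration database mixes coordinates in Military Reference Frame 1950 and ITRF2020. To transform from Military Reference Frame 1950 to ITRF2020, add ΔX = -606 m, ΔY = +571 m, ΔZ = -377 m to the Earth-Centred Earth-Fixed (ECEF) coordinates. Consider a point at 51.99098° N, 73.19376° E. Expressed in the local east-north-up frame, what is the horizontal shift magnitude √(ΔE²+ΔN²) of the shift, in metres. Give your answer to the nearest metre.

At φ = 51.99098°, λ = 73.19376°: sin φ = 0.787914, cos φ = 0.615786, sin λ = 0.957288, cos λ = 0.289136.
ΔE = −sin λ·ΔX + cos λ·ΔY = −(0.957288)·(-606) + (0.289136)·(571) = 745.21 m.
ΔN = −sin φ cos λ·ΔX − sin φ sin λ·ΔY + cos φ·ΔZ = −(0.787914)(0.289136)(-606) − (0.787914)(0.957288)(571) + (0.615786)(-377) = -524.78 m.
Horizontal magnitude = √(ΔE² + ΔN²) = √(745.21² + (-524.78)²) = 911.45 m.

911 m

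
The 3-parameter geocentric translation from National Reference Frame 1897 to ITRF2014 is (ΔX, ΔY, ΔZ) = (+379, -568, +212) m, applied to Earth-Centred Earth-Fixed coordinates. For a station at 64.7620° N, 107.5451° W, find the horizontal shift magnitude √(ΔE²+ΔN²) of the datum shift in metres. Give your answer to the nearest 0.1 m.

At φ = 64.7620°, λ = -107.5451°: sin φ = 0.904544, cos φ = 0.426379, sin λ = -0.953480, cos λ = -0.301456.
ΔE = −sin λ·ΔX + cos λ·ΔY = −(-0.953480)·(379) + (-0.301456)·(-568) = 532.60 m.
ΔN = −sin φ cos λ·ΔX − sin φ sin λ·ΔY + cos φ·ΔZ = −(0.904544)(-0.301456)(379) − (0.904544)(-0.953480)(-568) + (0.426379)(212) = -296.14 m.
Horizontal magnitude = √(ΔE² + ΔN²) = √(532.60² + (-296.14)²) = 609.39 m.

609.4 m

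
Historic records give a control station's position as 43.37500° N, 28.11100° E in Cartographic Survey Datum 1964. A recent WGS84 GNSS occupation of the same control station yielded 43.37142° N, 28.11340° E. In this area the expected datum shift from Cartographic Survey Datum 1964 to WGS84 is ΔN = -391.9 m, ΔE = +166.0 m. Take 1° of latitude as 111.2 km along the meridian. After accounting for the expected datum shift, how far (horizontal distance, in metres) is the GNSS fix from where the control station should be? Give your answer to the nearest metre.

Observed coordinate differences: Δφ = -0.00358°, Δλ = +0.00240°.
Converting to metres (1° lat = 111200 m, cos φ = 0.726874): observed ΔN = -398.1 m, observed ΔE = 194.0 m.
Subtracting the expected shift leaves a residual of -398.1 − (-391.9) = -6.2 m north and 194.0 − (166.0) = 28.0 m east.
Residual distance = √((-6.2)² + 28.0²) = 28.7 m.

29 m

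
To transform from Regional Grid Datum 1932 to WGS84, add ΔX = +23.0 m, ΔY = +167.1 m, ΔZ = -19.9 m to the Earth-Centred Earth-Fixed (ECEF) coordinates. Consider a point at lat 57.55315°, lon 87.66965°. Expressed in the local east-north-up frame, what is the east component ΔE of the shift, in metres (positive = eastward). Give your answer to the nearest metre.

At φ = 57.55315°, λ = 87.66965°: sin φ = 0.843890, cos φ = 0.536517, sin λ = 0.999173, cos λ = 0.040661.
ΔE = −sin λ·ΔX + cos λ·ΔY = −(0.999173)·(23.0) + (0.040661)·(167.1) = -16.19 m.

ΔE = -16 m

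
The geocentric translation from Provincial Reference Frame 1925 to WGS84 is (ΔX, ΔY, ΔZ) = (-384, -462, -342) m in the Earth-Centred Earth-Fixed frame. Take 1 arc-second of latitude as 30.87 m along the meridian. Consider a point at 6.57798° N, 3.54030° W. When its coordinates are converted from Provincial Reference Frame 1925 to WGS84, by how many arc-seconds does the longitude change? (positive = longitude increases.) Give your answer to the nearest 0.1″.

sin φ = 0.114555, cos φ = 0.993417, sin λ = -0.061751, cos λ = 0.998092.
East component: ΔE = −sin λ·ΔX + cos λ·ΔY = −(-0.061751)(-384) + (0.998092)(-462) = -484.83 m.
1° of latitude spans 3600 × 30.87 = 111132 m; at latitude φ, 1° of longitude spans that × cos φ = 110400.4 m, so Δλ = -484.83 / 110400.4 × 3600 = -15.810″.

Δλ = -15.8″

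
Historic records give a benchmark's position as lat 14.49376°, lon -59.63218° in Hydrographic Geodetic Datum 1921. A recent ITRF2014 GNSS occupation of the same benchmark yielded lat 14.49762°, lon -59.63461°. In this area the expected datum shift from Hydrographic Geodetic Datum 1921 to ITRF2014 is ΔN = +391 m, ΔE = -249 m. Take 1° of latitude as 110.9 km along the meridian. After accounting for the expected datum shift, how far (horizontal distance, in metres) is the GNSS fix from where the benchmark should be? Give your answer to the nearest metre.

Observed coordinate differences: Δφ = +0.00386°, Δλ = -0.00243°.
Converting to metres (1° lat = 110900 m, cos φ = 0.968175): observed ΔN = 428.1 m, observed ΔE = -260.9 m.
Subtracting the expected shift leaves a residual of 428.1 − (391) = 37.1 m north and -260.9 − (-249) = -11.9 m east.
Residual distance = √(37.1² + (-11.9)²) = 38.9 m.

39 m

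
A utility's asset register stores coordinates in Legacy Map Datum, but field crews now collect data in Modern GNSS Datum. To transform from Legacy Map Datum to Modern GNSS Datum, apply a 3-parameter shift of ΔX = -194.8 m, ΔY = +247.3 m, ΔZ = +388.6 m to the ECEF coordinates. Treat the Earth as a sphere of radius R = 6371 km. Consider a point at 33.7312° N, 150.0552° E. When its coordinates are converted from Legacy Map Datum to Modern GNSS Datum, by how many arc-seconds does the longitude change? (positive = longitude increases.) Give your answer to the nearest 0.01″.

Δλ = -4.56″

sin φ = 0.555297, cos φ = 0.831652, sin λ = 0.499165, cos λ = -0.866507.
East component: ΔE = −sin λ·ΔX + cos λ·ΔY = −(0.499165)(-194.8) + (-0.866507)(247.3) = -117.05 m.
1° of latitude spans πR/180 = 111195 m; at latitude φ, 1° of longitude spans that × cos φ = 92475.5 m, so Δλ = -117.05 / 92475.5 × 3600 = -4.557″.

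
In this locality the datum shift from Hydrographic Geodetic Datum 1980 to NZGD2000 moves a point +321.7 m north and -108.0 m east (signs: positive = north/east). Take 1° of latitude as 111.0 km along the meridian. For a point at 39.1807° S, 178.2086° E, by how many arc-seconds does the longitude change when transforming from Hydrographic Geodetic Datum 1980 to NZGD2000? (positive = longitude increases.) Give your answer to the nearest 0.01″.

At latitude -39.1807°, cos φ = 0.775157.
1° of longitude at this latitude = 111.0 × cos φ = 86.04 km, so Δλ = -108.0 / 86042.5 = -0.0012552° = -4.519″.

Δλ = -4.52″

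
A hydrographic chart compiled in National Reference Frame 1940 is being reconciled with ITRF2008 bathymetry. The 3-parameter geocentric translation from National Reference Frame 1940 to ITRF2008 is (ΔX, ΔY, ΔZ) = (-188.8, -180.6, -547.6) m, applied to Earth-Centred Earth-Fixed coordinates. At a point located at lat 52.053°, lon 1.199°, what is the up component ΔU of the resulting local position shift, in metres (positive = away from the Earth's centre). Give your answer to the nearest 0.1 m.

ΔU = -550.2 m

At φ = 52.053°, λ = 1.199°: sin φ = 0.788580, cos φ = 0.614932, sin λ = 0.020925, cos λ = 0.999781.
ΔU = cos φ cos λ·ΔX + cos φ sin λ·ΔY + sin φ·ΔZ = (0.614932)(0.999781)(-188.8) + (0.614932)(0.020925)(-180.6) + (0.788580)(-547.6) = -550.22 m.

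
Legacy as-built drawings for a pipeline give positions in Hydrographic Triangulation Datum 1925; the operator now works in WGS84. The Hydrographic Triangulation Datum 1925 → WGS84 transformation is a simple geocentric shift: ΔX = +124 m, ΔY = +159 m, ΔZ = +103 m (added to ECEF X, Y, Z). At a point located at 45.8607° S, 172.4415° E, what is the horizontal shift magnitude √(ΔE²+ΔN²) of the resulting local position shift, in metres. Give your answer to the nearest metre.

174 m

At φ = -45.8607°, λ = 172.4415°: sin φ = -0.717649, cos φ = 0.696405, sin λ = 0.131538, cos λ = -0.991311.
ΔE = −sin λ·ΔX + cos λ·ΔY = −(0.131538)·(124) + (-0.991311)·(159) = -173.93 m.
ΔN = −sin φ cos λ·ΔX − sin φ sin λ·ΔY + cos φ·ΔZ = −(-0.717649)(-0.991311)(124) − (-0.717649)(0.131538)(159) + (0.696405)(103) = -1.48 m.
Horizontal magnitude = √(ΔE² + ΔN²) = √((-173.93)² + (-1.48)²) = 173.94 m.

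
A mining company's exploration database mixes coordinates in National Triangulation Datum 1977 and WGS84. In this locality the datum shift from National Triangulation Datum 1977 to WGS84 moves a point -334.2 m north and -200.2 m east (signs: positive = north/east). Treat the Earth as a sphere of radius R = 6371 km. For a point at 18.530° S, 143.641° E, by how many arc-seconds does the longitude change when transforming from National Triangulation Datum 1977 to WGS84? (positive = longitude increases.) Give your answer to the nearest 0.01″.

At latitude -18.530°, cos φ = 0.948157.
One radian of longitude at latitude φ spans R cos φ, so Δλ = ΔE / (R cos φ) = -200.2 / (6371000 × 0.948157) = -3.3142e-05 rad = -6.836″.

Δλ = -6.84″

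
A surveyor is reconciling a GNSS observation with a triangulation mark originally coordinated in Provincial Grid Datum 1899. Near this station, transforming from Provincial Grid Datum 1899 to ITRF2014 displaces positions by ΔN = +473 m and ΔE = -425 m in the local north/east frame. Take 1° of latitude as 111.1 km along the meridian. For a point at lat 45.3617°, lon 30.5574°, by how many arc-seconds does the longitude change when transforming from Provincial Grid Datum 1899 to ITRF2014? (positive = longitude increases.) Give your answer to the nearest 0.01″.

Δλ = -19.60″

At latitude 45.3617°, cos φ = 0.702629.
1° of longitude at this latitude = 111.1 × cos φ = 78.06 km, so Δλ = -425.0 / 78062.1 = -0.0054444° = -19.600″.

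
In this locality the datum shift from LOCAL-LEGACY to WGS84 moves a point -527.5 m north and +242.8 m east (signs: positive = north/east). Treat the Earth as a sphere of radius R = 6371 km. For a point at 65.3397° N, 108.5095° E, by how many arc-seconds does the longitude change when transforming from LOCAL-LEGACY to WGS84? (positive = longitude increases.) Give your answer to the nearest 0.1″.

At latitude 65.3397°, cos φ = 0.417237.
One radian of longitude at latitude φ spans R cos φ, so Δλ = ΔE / (R cos φ) = 242.8 / (6371000 × 0.417237) = 9.1339e-05 rad = 18.840″.

Δλ = 18.8″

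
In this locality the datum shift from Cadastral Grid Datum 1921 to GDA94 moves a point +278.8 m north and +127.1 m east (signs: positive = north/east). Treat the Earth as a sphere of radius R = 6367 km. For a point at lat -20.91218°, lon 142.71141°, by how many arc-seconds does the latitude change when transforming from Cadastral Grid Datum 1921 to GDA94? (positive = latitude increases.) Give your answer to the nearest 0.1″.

On a sphere of radius R, 1 rad of latitude = R, so Δφ = ΔN / R = 278.8 / 6367000 = 4.3788e-05 rad = 9.032″.

Δφ = 9.0″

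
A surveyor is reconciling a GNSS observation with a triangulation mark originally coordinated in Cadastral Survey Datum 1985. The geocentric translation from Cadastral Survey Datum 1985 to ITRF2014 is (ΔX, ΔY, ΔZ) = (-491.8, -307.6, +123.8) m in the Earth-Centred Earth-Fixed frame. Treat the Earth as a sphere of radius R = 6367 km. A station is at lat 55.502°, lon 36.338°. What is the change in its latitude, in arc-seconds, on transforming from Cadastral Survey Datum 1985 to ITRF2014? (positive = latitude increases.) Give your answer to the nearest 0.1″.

sin φ = 0.824146, cos φ = 0.566377, sin λ = 0.592548, cos λ = 0.805535.
North component: ΔN = −sin φ cos λ·ΔX − sin φ sin λ·ΔY + cos φ·ΔZ = −(0.824146)(0.805535)(-491.8) − (0.824146)(0.592548)(-307.6) + (0.566377)(123.8) = 546.83 m.
1° of latitude spans πR/180 = 111125 m, so Δφ = 546.83 / 111125 × 3600 = 17.715″.

Δφ = 17.7″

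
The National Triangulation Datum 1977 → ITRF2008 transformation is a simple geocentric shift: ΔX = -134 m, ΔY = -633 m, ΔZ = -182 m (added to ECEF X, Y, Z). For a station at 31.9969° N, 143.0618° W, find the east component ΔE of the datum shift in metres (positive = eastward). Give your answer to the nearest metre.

At φ = 31.9969°, λ = -143.0618°: sin φ = 0.529873, cos φ = 0.848077, sin λ = -0.600953, cos λ = -0.799284.
ΔE = −sin λ·ΔX + cos λ·ΔY = −(-0.600953)·(-134) + (-0.799284)·(-633) = 425.42 m.

ΔE = 425 m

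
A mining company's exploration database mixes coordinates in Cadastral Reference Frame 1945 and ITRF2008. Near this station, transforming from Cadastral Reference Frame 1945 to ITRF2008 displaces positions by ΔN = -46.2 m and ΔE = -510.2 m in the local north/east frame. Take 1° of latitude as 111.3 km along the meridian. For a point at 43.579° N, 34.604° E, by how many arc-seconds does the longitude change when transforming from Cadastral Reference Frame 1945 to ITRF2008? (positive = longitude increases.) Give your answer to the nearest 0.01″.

At latitude 43.579°, cos φ = 0.724425.
1° of longitude at this latitude = 111.3 × cos φ = 80.63 km, so Δλ = -510.2 / 80628.5 = -0.0063278° = -22.780″.

Δλ = -22.78″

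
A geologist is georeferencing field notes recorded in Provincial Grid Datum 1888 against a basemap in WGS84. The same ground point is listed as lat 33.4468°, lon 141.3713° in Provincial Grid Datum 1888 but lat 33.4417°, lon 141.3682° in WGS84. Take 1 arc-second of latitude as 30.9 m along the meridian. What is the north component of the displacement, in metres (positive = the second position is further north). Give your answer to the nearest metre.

Δφ = 33.4417° − 33.4468° = -0.0051°; Δλ = 141.3682° − 141.3713° = -0.0031°.
1° of latitude = 3600 × 30.90 = 111240 m.
ΔN = Δφ × 111240 = -567.3 m; ΔE = Δλ × 111240 × cos(33.4468°) = -0.0031 × 111240 × 0.834398 = -287.7 m.

ΔN = -567 m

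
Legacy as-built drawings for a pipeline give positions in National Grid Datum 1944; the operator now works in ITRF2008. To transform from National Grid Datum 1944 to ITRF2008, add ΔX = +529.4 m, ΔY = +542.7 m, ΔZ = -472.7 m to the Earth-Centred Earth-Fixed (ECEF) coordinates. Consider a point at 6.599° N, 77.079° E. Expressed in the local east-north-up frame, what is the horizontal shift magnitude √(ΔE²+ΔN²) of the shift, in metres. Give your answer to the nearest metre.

672 m

At φ = 6.599°, λ = 77.079°: sin φ = 0.114920, cos φ = 0.993375, sin λ = 0.974679, cos λ = 0.223607.
ΔE = −sin λ·ΔX + cos λ·ΔY = −(0.974679)·(529.4) + (0.223607)·(542.7) = -394.64 m.
ΔN = −sin φ cos λ·ΔX − sin φ sin λ·ΔY + cos φ·ΔZ = −(0.114920)(0.223607)(529.4) − (0.114920)(0.974679)(542.7) + (0.993375)(-472.7) = -543.96 m.
Horizontal magnitude = √(ΔE² + ΔN²) = √((-394.64)² + (-543.96)²) = 672.04 m.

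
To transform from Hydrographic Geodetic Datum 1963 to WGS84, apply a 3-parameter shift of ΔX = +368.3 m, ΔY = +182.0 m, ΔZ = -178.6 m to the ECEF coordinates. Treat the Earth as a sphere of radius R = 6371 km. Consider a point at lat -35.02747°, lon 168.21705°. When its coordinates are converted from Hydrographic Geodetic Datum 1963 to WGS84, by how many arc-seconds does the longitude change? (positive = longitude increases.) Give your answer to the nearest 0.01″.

sin φ = -0.573969, cos φ = 0.818877, sin λ = 0.204205, cos λ = -0.978928.
East component: ΔE = −sin λ·ΔX + cos λ·ΔY = −(0.204205)(368.3) + (-0.978928)(182.0) = -253.37 m.
1° of latitude spans πR/180 = 111195 m; at latitude φ, 1° of longitude spans that × cos φ = 91055.0 m, so Δλ = -253.37 / 91055.0 × 3600 = -10.018″.

Δλ = -10.02″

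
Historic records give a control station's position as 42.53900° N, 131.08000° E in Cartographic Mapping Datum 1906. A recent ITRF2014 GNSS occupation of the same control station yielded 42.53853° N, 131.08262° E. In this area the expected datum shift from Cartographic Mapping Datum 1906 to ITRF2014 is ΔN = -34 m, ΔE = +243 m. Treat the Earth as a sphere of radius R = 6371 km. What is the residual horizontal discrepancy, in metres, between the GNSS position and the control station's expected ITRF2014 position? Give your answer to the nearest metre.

34 m

Observed coordinate differences: Δφ = -0.00047°, Δλ = +0.00262°.
Converting to metres (1° lat = 111195 m, cos φ = 0.736817): observed ΔN = -52.3 m, observed ΔE = 214.7 m.
Subtracting the expected shift leaves a residual of -52.3 − (-34) = -18.3 m north and 214.7 − (243) = -28.3 m east.
Residual distance = √((-18.3)² + (-28.3)²) = 33.7 m.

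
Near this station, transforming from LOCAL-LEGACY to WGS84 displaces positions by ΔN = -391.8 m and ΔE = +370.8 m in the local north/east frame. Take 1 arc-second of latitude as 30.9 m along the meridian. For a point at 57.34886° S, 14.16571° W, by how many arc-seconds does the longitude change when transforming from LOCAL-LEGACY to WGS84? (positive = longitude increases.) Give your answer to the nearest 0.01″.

At latitude -57.34886°, cos φ = 0.539523.
1″ of longitude at this latitude = 30.90 × cos φ = 16.6712 m, so Δλ = 370.8 / 16.6712 = 22.242″.

Δλ = 22.24″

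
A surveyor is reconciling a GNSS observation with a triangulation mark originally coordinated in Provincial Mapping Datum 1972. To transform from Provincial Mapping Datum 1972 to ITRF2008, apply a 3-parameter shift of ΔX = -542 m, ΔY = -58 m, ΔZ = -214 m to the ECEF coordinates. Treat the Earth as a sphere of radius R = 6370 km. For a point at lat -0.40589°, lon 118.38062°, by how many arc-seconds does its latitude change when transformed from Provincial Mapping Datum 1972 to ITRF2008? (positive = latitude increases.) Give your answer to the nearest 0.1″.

sin φ = -0.007084, cos φ = 0.999975, sin λ = 0.879809, cos λ = -0.475327.
North component: ΔN = −sin φ cos λ·ΔX − sin φ sin λ·ΔY + cos φ·ΔZ = −(-0.007084)(-0.475327)(-542) − (-0.007084)(0.879809)(-58) + (0.999975)(-214) = -212.53 m.
1° of latitude spans πR/180 = 111177 m, so Δφ = -212.53 / 111177 × 3600 = -6.882″.

Δφ = -6.9″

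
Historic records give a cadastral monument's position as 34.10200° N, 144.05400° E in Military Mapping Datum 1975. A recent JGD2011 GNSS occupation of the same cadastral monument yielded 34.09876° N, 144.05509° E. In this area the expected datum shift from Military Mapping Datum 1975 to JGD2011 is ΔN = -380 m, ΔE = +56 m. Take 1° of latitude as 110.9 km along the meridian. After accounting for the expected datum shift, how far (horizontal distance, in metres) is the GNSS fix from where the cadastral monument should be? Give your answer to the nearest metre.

Observed coordinate differences: Δφ = -0.00324°, Δλ = +0.00109°.
Converting to metres (1° lat = 110900 m, cos φ = 0.828041): observed ΔN = -359.3 m, observed ΔE = 100.1 m.
Subtracting the expected shift leaves a residual of -359.3 − (-380) = 20.7 m north and 100.1 − (56) = 44.1 m east.
Residual distance = √(20.7² + 44.1²) = 48.7 m.

49 m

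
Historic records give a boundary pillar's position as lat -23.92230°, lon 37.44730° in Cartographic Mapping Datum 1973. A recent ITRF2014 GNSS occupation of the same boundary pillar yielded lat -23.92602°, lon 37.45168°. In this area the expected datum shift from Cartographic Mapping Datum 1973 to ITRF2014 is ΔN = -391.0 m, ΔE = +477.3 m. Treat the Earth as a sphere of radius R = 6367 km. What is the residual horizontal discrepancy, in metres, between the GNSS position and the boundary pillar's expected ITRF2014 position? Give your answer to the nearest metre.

39 m

Observed coordinate differences: Δφ = -0.00372°, Δλ = +0.00438°.
Converting to metres (1° lat = 111125 m, cos φ = 0.914096): observed ΔN = -413.4 m, observed ΔE = 444.9 m.
Subtracting the expected shift leaves a residual of -413.4 − (-391.0) = -22.4 m north and 444.9 − (477.3) = -32.4 m east.
Residual distance = √((-22.4)² + (-32.4)²) = 39.4 m.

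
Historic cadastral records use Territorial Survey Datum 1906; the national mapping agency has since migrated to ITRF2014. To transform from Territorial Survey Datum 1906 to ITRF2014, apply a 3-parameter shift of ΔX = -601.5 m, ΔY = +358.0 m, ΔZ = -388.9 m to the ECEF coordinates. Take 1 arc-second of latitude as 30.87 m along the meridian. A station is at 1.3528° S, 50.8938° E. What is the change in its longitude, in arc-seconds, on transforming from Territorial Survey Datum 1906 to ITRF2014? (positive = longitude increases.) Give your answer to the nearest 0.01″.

Δλ = 22.44″

sin φ = -0.023609, cos φ = 0.999721, sin λ = 0.775978, cos λ = 0.630760.
East component: ΔE = −sin λ·ΔX + cos λ·ΔY = −(0.775978)(-601.5) + (0.630760)(358.0) = 692.56 m.
1° of latitude spans 3600 × 30.87 = 111132 m; at latitude φ, 1° of longitude spans that × cos φ = 111101.0 m, so Δλ = 692.56 / 111101.0 × 3600 = 22.441″.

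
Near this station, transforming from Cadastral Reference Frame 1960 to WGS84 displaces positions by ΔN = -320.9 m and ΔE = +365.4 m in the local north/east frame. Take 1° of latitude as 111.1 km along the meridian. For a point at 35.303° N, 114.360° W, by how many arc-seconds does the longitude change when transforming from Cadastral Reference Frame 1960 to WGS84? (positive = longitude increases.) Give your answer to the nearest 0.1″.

At latitude 35.303°, cos φ = 0.816107.
1° of longitude at this latitude = 111.1 × cos φ = 90.67 km, so Δλ = 365.4 / 90669.5 = 0.0040300° = 14.508″.

Δλ = 14.5″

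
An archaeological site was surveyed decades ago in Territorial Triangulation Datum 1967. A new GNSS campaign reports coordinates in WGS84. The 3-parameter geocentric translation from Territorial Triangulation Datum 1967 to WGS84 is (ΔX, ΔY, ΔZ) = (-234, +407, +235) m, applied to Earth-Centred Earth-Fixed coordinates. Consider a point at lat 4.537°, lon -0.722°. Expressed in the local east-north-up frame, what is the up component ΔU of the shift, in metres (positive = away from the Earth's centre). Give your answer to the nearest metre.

At φ = 4.537°, λ = -0.722°: sin φ = 0.079103, cos φ = 0.996866, sin λ = -0.012601, cos λ = 0.999921.
ΔU = cos φ cos λ·ΔX + cos φ sin λ·ΔY + sin φ·ΔZ = (0.996866)(0.999921)(-234) + (0.996866)(-0.012601)(407) + (0.079103)(235) = -219.77 m.

ΔU = -220 m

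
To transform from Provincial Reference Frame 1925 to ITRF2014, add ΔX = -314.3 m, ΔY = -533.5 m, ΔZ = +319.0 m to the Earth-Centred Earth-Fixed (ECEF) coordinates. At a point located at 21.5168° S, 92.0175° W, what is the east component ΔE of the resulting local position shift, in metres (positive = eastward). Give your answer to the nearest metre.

At φ = -21.5168°, λ = -92.0175°: sin φ = -0.366774, cos φ = 0.930310, sin λ = -0.999380, cos λ = -0.035205.
ΔE = −sin λ·ΔX + cos λ·ΔY = −(-0.999380)·(-314.3) + (-0.035205)·(-533.5) = -295.32 m.

ΔE = -295 m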